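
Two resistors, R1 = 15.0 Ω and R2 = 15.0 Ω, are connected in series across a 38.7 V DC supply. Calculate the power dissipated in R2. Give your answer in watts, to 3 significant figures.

25.0 W

In a series string the same current flows through every resistor — find that current, then P = I²R for the one we want.
R_total = 15.0 + 15.0 = 30.00 Ω
I = V / R_total = 38.7 / 30.00 = 1.290 A
P_R2 = I² × R2 = (1.290)² × 15.0 = 24.96 W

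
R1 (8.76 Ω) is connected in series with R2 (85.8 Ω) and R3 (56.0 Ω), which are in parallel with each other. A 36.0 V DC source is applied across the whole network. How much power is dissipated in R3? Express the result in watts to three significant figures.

14.6 W

Replace R2 and R3 with their parallel equivalent so the circuit becomes R1 in series with R_p.
R_p = (85.8×56.0)/(85.8+56.0) = 33.88 Ω
R_total = 8.76 + 33.88 = 42.64 Ω
I = V / R_total = 36.0 / 42.64 = 0.8442 A
Voltage across the parallel pair: V_p = I × R_p = 0.8442 × 33.88 = 28.60 V
With V_p across R3, its power is V_p²/R3.
P_R3 = (28.60)² / 56.0 = 14.61 W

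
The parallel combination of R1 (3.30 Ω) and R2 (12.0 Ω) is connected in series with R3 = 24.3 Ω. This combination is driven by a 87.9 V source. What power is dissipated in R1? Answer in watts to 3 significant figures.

21.7 W

Combine R1 and R2 into their parallel equivalent first, reducing the network to two series resistors.
R_p = (3.30×12.0)/(3.30+12.0) = 2.588 Ω
R_total = R_p + 24.3 = 2.588 + 24.3 = 26.89 Ω
I = V / R_total = 87.9 / 26.89 = 3.269 A
Voltage across the parallel pair: V_p = I × R_p = 3.269 × 2.588 = 8.461 V
R1 has V_p across it, so P = V_p²/R1.
P_R1 = (8.461)² / 3.30 = 21.69 W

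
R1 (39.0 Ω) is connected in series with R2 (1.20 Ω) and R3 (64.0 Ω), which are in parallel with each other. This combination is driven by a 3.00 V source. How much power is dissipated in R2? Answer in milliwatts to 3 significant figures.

Reduce the parallel pair to R_p first; the network is then a simple series string.
R_p = (1.20×64.0)/(1.20+64.0) = 1.178 Ω
R_total = 39.0 + 1.178 = 40.18 Ω
I = V / R_total = 3.00 / 40.18 = 0.07467 A
Voltage across the parallel pair: V_p = I × R_p = 0.07467 × 1.178 = 0.08795 V
R2 is across V_p, so use P = V²/R for that branch.
P_R2 = (0.08795)² / 1.20 = 0.006446 W

6.45 mW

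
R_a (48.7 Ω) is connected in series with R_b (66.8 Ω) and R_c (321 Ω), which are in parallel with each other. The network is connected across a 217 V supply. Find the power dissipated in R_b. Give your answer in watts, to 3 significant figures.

199 W

Reduce the parallel pair to R_p first; the network is then a simple series string.
R_p = (66.8×321)/(66.8+321) = 55.29 Ω
R_total = 48.7 + 55.29 = 104.0 Ω
I = V / R_total = 217 / 104.0 = 2.087 A
Voltage across the parallel pair: V_p = I × R_p = 2.087 × 55.29 = 115.4 V
With V_p across R_b, its power is V_p²/R_b.
P_R_b = (115.4)² / 66.8 = 199.3 W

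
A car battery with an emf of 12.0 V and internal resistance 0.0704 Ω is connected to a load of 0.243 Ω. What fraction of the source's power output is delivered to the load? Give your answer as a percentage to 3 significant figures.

77.5 %

Efficiency is P_load / P_total. With a series r and R sharing the same I, P = I²R for each, so η = R/(R+r).
η = R / (R + r) = 0.243 / (0.243 + 0.0704) = 0.7754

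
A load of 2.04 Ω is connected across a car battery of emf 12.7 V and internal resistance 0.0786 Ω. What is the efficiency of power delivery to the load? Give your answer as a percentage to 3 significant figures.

η = P_load/(P_load+P_int) = I²R/(I²R+I²r) = R/(R+r) — the I² cancels for series elements.
η = R / (R + r) = 2.04 / (2.04 + 0.0786) = 0.9629

96.3 %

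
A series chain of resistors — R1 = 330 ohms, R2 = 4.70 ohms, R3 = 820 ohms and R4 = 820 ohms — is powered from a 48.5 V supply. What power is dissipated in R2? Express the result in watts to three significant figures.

In a series string the same current flows through every resistor — find that current, then P = I²R for the one we want.
R_total = 330 + 4.70 + 820 + 820 = 1975 Ω
I = V / R_total = 48.5 / 1975 = 0.02456 A
P_R2 = I² × R2 = (0.02456)² × 4.70 = 0.002835 W

0.00284 W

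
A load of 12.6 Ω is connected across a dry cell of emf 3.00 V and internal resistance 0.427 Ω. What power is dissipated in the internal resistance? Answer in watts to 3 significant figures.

r is in series with the load, so it carries the full circuit current — the loss in it is I²r.
I = ε / (r + R) = 3.00 / (0.427 + 12.6) = 0.2303 A
P_int = I² r = (0.2303)² × 0.427 = 0.02265 W

0.0226 W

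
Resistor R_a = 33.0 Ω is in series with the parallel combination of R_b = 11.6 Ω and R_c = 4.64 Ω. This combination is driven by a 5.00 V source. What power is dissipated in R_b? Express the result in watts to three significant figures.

Replace R_b and R_c with their parallel equivalent so the circuit becomes R_a in series with R_p.
R_p = (11.6×4.64)/(11.6+4.64) = 3.314 Ω
R_total = 33.0 + 3.314 = 36.31 Ω
I = V / R_total = 5.00 / 36.31 = 0.1377 A
Voltage across the parallel pair: V_p = I × R_p = 0.1377 × 3.314 = 0.4563 V
With V_p across R_b, its power is V_p²/R_b.
P_R_b = (0.4563)² / 11.6 = 0.01795 W

0.0180 W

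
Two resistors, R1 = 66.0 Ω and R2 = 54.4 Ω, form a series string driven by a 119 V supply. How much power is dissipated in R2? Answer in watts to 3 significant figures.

53.1 W

The current is common to all series resistors; compute it, then apply P = I²R for the target.
R_total = 66.0 + 54.4 = 120.4 Ω
I = V / R_total = 119 / 120.4 = 0.9884 A
P_R2 = I² × R2 = (0.9884)² × 54.4 = 53.14 W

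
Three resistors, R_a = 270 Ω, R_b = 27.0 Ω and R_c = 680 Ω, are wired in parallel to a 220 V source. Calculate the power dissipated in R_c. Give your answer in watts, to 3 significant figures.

71.2 W

R_c sits directly across the source, so P = V²/R with V = 220 V.
P_R_c = V² / R_c = (220)² / 680 Ω = 71.18 W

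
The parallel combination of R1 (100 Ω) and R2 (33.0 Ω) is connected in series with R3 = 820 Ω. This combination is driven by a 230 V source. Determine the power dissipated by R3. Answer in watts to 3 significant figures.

Reduce the parallel combination to a single R_p; the circuit then becomes R_p in series with the remaining resistor.
R_p = (100×33.0)/(100+33.0) = 24.81 Ω
R_total = R_p + 820 = 24.81 + 820 = 844.8 Ω
I = V / R_total = 230 / 844.8 = 0.2722 A
All the supply current flows through R3; use P = I²R3.
P_R3 = (0.2722)² × 820 = 60.78 W

60.8 W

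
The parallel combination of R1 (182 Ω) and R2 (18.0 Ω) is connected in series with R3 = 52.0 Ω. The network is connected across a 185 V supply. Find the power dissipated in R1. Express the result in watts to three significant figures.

First find R_p for the parallel pair, then treat R_p + R3 as a series loop.
R_p = (182×18.0)/(182+18.0) = 16.38 Ω
R_total = R_p + 52.0 = 16.38 + 52.0 = 68.38 Ω
I = V / R_total = 185 / 68.38 = 2.705 A
Voltage across the parallel pair: V_p = I × R_p = 2.705 × 16.38 = 44.32 V
R1 sits across V_p; its power is V_p²/R.
P_R1 = (44.32)² / 182 = 10.79 W

10.8 W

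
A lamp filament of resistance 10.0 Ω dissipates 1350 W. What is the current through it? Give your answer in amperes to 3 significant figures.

Inverting the appropriate power form: I = √(P / R).
I = √(1350 / 10.0) = 11.62 A

11.6 A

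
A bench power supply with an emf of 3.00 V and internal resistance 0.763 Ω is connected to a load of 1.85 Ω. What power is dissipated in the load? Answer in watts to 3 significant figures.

2.44 W

Find the circuit current first, then P = I²R for the load (series elements share I).
I = ε / (r + R) = 3.00 / (0.763 + 1.85) = 1.148 A
P_load = I² R = (1.148)² × 1.85 = 2.439 W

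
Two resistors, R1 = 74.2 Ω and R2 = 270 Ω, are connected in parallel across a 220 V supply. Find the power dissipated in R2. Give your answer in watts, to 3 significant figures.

179 W

The supply voltage appears across each parallel branch — just use P = V²/R2.
P_R2 = V² / R2 = (220)² / 270 Ω = 179.3 W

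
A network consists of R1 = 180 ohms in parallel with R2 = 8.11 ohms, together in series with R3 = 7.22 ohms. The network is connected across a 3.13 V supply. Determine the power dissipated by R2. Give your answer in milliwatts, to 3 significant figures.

Collapse the R1‖R2 pair into one equivalent R_p; then R_p and R3 form a series string.
R_p = (180×8.11)/(180+8.11) = 7.760 Ω
R_total = R_p + 7.22 = 7.760 + 7.22 = 14.98 Ω
I = V / R_total = 3.13 / 14.98 = 0.2089 A
Voltage across the parallel pair: V_p = I × R_p = 0.2089 × 7.760 = 1.621 V
R2 sits across V_p; its power is V_p²/R.
P_R2 = (1.621)² / 8.11 = 0.3242 W

324 mW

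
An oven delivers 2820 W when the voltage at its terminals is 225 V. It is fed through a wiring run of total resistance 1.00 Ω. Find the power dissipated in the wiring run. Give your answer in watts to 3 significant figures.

157 W

The wiring run is a series resistance carrying the load current; its dissipation is I²R_line.
I = P / V = 2820 / 225 = 12.53 A through the wiring run.
P_line = I² R_line = (12.53)² × 1.00 = 157.1 W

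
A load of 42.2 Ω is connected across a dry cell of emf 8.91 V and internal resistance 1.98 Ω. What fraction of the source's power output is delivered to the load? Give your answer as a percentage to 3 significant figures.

95.5 %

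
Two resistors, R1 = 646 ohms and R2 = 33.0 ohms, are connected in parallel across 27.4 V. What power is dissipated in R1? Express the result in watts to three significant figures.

The supply voltage appears across each parallel branch — just use P = V²/R1.
P_R1 = V² / R1 = (27.4)² / 646 Ω = 1.162 W

1.16 W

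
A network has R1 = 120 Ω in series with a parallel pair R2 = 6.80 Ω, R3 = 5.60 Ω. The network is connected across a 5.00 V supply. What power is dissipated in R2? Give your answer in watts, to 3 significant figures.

Reduce the parallel pair to R_p first; the network is then a simple series string.
R_p = (6.80×5.60)/(6.80+5.60) = 3.071 Ω
R_total = 120 + 3.071 = 123.1 Ω
I = V / R_total = 5.00 / 123.1 = 0.04063 A
Voltage across the parallel pair: V_p = I × R_p = 0.04063 × 3.071 = 0.1248 V
R2 sees V_p directly, so P = V_p² / R2.
P_R2 = (0.1248)² / 6.80 = 0.002289 W

0.00229 W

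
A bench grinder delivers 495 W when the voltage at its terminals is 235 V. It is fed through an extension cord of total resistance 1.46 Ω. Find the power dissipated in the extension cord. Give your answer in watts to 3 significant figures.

Line loss is just I²R for the cable — we know both I and R_line directly.
I = P / V = 495 / 235 = 2.106 A through the extension cord.
P_line = I² R_line = (2.106)² × 1.46 = 6.478 W

6.48 W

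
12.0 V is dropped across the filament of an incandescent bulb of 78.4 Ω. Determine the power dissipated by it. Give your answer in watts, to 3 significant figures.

1.84 W

V and R are stated; P = V²/R avoids computing the current.
P = (12.0 V)² / 78.4 Ω = 1.837 W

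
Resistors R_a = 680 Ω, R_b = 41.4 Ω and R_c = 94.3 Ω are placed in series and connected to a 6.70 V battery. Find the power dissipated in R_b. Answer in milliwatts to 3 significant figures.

Every series element carries the same I. Get I from the total resistance, then P = I² × R_b.
R_total = 680 + 41.4 + 94.3 = 815.7 Ω
I = V / R_total = 6.70 / 815.7 = 0.008214 A
P_R_b = I² × R_b = (0.008214)² × 41.4 = 0.002793 W

2.79 mW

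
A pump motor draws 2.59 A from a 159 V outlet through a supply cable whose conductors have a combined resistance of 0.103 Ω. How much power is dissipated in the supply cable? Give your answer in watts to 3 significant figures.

The supply cable is a series resistance carrying the load current; its dissipation is I²R_line.
The supply cable carries the full 2.59 A.
P_line = I² R_line = (2.590)² × 0.103 = 0.6909 W

0.691 W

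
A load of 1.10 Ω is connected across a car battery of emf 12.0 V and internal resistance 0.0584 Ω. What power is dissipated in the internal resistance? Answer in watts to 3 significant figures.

6.27 W

Internal loss is I²r, with I set by the total series resistance r+R.
I = ε / (r + R) = 12.0 / (0.0584 + 1.10) = 10.36 A
P_int = I² r = (10.36)² × 0.0584 = 6.267 W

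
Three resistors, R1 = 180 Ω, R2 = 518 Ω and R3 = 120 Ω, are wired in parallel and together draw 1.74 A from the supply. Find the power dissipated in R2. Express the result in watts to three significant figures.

The branches share the same voltage, but only the total current is given — find V from the equivalent resistance first.
1/R_eq = 1/180 + 1/518 + 1/120 ⇒ R_eq = 63.21 Ω
V = I_total × R_eq = 1.740 × 63.21 = 110.0 V
P_R2 = V² / R2 = (110.0)² / 518 = 23.36 W

23.4 W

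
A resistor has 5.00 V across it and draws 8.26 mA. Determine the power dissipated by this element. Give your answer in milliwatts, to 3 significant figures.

V and I are known directly — P = V I, no intermediate step needed.
P = 5.00 V × 0.008260 A = 0.04130 W

41.3 mW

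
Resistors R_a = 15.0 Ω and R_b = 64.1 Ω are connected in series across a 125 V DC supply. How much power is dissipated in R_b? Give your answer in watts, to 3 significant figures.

Since the resistors are in series they all carry the loop current I = V/R_total; the power in any one is I²R.
R_total = 15.0 + 64.1 = 79.10 Ω
I = V / R_total = 125 / 79.10 = 1.580 A
P_R_b = I² × R_b = (1.580)² × 64.1 = 160.1 W

160 W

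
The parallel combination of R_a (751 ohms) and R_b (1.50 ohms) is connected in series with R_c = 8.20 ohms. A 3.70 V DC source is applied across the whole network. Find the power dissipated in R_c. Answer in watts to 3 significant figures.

1.19 W

Collapse the R_a‖R_b pair into one equivalent R_p; then R_p and R_c form a series string.
R_p = (751×1.50)/(751+1.50) = 1.497 Ω
R_total = R_p + 8.20 = 1.497 + 8.20 = 9.697 Ω
I = V / R_total = 3.70 / 9.697 = 0.3816 A
R_c carries the full series current, so P = I²R.
P_R_c = (0.3816)² × 8.20 = 1.194 W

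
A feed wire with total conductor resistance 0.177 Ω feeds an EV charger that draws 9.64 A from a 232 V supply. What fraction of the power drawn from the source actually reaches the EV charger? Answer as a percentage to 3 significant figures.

99.3 %

The feed wire carries the full 9.64 A.
P_line = I² R_line = (9.640)² × 0.177 = 16.45 W
P_source = V I = 232 × 9.640 = 2236 W; P_load = 2220 W
η = P_load / P_source = 2220 / 2236 = 0.9926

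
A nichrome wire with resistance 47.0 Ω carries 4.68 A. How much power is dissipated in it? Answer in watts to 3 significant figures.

Knowing I and R, the power is just I²R — no need to find V first.
P = (4.680 A)² × 47.0 Ω = 1029 W

1030 W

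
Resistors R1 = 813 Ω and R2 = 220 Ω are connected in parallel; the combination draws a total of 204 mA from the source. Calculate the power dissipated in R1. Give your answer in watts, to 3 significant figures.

Only the total current is stated, so first find the parallel equivalent to get the voltage across the combination.
1/R_eq = 1/813 + 1/220 ⇒ R_eq = 173.1 Ω
V = I_total × R_eq = 0.2040 × 173.1 = 35.32 V
P_R1 = V² / R1 = (35.32)² / 813 = 1.535 W

1.53 W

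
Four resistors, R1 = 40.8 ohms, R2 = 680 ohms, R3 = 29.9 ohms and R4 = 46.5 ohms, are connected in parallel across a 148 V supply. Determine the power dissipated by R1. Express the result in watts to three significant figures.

Each parallel branch sees the full supply voltage, so P = V²/R applies directly to the target branch.
P_R1 = V² / R1 = (148)² / 40.8 Ω = 536.9 W

537 W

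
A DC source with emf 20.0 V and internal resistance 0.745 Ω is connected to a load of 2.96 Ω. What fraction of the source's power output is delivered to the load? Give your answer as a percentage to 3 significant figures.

79.9 %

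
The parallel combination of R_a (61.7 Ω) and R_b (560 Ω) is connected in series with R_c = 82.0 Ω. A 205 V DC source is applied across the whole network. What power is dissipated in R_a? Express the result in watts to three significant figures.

111 W

First find R_p for the parallel pair, then treat R_p + R_c as a series loop.
R_p = (61.7×560)/(61.7+560) = 55.58 Ω
R_total = R_p + 82.0 = 55.58 + 82.0 = 137.6 Ω
I = V / R_total = 205 / 137.6 = 1.490 A
Voltage across the parallel pair: V_p = I × R_p = 1.490 × 55.58 = 82.81 V
R_a sits across V_p; its power is V_p²/R.
P_R_a = (82.81)² / 61.7 = 111.2 W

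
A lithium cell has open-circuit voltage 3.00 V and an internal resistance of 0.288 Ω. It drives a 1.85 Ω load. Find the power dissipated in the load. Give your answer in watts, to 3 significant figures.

With r and R in series, I = ε/(r+R); the load dissipates I²R.
I = ε / (r + R) = 3.00 / (0.288 + 1.85) = 1.403 A
P_load = I² R = (1.403)² × 1.85 = 3.642 W

3.64 W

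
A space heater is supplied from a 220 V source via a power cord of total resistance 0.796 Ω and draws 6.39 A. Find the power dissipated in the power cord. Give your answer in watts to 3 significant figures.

32.5 W

The power cord is a series resistance carrying the load current; its dissipation is I²R_line.
The power cord carries the full 6.39 A.
P_line = I² R_line = (6.390)² × 0.796 = 32.50 W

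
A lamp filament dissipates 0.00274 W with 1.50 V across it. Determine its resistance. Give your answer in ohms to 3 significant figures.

From P = V I = I²R = V²/R, with the two given quantities we get R = V² / P.
R = (1.50)² / 0.00274 = 821.2 Ω

821 Ω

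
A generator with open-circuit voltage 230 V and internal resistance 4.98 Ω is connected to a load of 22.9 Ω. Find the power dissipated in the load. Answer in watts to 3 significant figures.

The internal resistance and the load are in series, so the same I flows through both; get I from ε/(r+R), then I²R for the load.
I = ε / (r + R) = 230 / (4.98 + 22.9) = 8.250 A
P_load = I² R = (8.250)² × 22.9 = 1558 W

1560 W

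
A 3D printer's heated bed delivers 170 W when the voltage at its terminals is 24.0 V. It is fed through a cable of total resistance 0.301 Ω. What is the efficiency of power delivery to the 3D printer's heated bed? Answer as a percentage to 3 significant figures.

I = P / V = 170 / 24.0 = 7.083 A through the cable.
P_line = I² R_line = (7.083)² × 0.301 = 15.10 W
P_source = P_load + P_line = 170.0 + 15.10 = 185.1 W
η = P_load / P_source = 170.0 / 185.1 = 0.9184

91.8 %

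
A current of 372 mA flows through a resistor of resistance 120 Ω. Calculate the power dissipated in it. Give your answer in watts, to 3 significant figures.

16.6 W

Knowing I and R, the power is just I²R — no need to find V first.
P = (0.3720 A)² × 120 Ω = 16.61 W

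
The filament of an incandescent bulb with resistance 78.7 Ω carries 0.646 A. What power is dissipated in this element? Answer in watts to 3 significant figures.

With I and R stated, P = I²R applies in one step.
P = (0.6460 A)² × 78.7 Ω = 32.84 W

32.8 W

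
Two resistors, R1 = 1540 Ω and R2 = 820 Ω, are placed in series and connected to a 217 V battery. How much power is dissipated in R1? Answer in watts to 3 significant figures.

The current is common to all series resistors; compute it, then apply P = I²R for the target.
R_total = 1540 + 820 = 2360 Ω
I = V / R_total = 217 / 2360 = 0.09195 A
P_R1 = I² × R1 = (0.09195)² × 1540 = 13.02 W

13.0 W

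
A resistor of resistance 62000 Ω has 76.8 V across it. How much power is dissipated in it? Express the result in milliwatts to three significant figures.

V and R are stated; P = V²/R avoids computing the current.
P = (76.8 V)² / 62000 Ω = 0.09513 W

95.1 mW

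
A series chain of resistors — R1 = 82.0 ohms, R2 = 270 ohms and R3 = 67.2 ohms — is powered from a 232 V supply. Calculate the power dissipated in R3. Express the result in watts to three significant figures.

20.6 W

Every series element carries the same I. Get I from the total resistance, then P = I² × R3.
R_total = 82.0 + 270 + 67.2 = 419.2 Ω
I = V / R_total = 232 / 419.2 = 0.5534 A
P_R3 = I² × R3 = (0.5534)² × 67.2 = 20.58 W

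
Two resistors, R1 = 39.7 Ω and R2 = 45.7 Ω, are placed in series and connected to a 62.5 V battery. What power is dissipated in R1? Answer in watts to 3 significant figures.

21.3 W

Since the resistors are in series they all carry the loop current I = V/R_total; the power in any one is I²R.
R_total = 39.7 + 45.7 = 85.40 Ω
I = V / R_total = 62.5 / 85.40 = 0.7319 A
P_R1 = I² × R1 = (0.7319)² × 39.7 = 21.26 W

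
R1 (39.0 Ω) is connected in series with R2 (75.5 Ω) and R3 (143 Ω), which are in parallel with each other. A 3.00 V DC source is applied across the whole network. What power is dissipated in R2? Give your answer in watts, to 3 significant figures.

0.0372 W

Reduce the parallel pair to R_p first; the network is then a simple series string.
R_p = (75.5×143)/(75.5+143) = 49.41 Ω
R_total = 39.0 + 49.41 = 88.41 Ω
I = V / R_total = 3.00 / 88.41 = 0.03393 A
Voltage across the parallel pair: V_p = I × R_p = 0.03393 × 49.41 = 1.677 V
With V_p across R2, its power is V_p²/R2.
P_R2 = (1.677)² / 75.5 = 0.03723 W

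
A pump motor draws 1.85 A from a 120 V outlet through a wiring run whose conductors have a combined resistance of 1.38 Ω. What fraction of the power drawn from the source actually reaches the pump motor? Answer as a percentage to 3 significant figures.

The wiring run carries the full 1.85 A.
P_line = I² R_line = (1.850)² × 1.38 = 4.723 W
P_source = V I = 120 × 1.850 = 222.0 W; P_load = 217.3 W
η = P_load / P_source = 217.3 / 222.0 = 0.9787

97.9 %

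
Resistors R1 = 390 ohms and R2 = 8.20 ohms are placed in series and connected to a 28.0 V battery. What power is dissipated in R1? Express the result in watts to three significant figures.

In a series string the same current flows through every resistor — find that current, then P = I²R for the one we want.
R_total = 390 + 8.20 = 398.2 Ω
I = V / R_total = 28.0 / 398.2 = 0.07032 A
P_R1 = I² × R1 = (0.07032)² × 390 = 1.928 W

1.93 W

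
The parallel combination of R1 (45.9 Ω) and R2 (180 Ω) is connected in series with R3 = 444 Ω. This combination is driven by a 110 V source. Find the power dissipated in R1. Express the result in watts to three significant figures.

1.53 W

First find R_p for the parallel pair, then treat R_p + R3 as a series loop.
R_p = (45.9×180)/(45.9+180) = 36.57 Ω
R_total = R_p + 444 = 36.57 + 444 = 480.6 Ω
I = V / R_total = 110 / 480.6 = 0.2289 A
Voltage across the parallel pair: V_p = I × R_p = 0.2289 × 36.57 = 8.371 V
R1 has V_p across it, so P = V_p²/R1.
P_R1 = (8.371)² / 45.9 = 1.527 W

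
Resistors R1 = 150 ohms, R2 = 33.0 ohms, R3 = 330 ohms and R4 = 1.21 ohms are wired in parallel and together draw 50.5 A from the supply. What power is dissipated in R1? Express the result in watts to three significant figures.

We need the common branch voltage; get it from I_total × R_eq, then P = V²/R for the branch.
1/R_eq = 1/150 + 1/33.0 + 1/330 + 1/1.21 ⇒ R_eq = 1.154 Ω
V = I_total × R_eq = 50.50 × 1.154 = 58.28 V
P_R1 = V² / R1 = (58.28)² / 150 = 22.65 W

22.6 W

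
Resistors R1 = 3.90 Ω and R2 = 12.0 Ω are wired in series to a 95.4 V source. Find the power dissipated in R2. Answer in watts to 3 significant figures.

432 W

Series elements share the same current, so find I first, then use P = I²R.
R_total = 3.90 + 12.0 = 15.90 Ω
I = V / R_total = 95.4 / 15.90 = 6.000 A
P_R2 = I² × R2 = (6.000)² × 12.0 = 432.0 W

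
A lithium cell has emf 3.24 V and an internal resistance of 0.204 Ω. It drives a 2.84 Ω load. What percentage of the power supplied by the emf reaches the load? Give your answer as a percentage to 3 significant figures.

93.3 %

The source delivers εI, of which I²R reaches the load and I²r is lost; since I is common, η = R/(R+r).
η = R / (R + r) = 2.84 / (2.84 + 0.204) = 0.9330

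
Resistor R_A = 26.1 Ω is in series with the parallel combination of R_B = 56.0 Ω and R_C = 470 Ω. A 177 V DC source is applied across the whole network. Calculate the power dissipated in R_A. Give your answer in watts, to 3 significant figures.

141 W

Collapse R_B‖R_C to a single equivalent, reducing the network to two series elements.
R_p = (56.0×470)/(56.0+470) = 50.04 Ω
R_total = 26.1 + 50.04 = 76.14 Ω
I = V / R_total = 177 / 76.14 = 2.325 A
All the current flows through R_A; use P = I²R.
P_R_A = (2.325)² × 26.1 = 141.1 W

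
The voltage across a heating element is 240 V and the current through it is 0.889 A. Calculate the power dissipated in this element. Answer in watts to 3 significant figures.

213 W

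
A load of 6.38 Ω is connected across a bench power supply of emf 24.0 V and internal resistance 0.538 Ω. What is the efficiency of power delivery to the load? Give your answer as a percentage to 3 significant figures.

92.2 %

η = P_load/(P_load+P_int) = I²R/(I²R+I²r) = R/(R+r) — the I² cancels for series elements.
η = R / (R + r) = 6.38 / (6.38 + 0.538) = 0.9222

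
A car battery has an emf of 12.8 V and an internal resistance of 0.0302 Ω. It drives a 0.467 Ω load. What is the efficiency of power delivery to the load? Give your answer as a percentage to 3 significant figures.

η = P_load/(P_load+P_int) = I²R/(I²R+I²r) = R/(R+r) — the I² cancels for series elements.
η = R / (R + r) = 0.467 / (0.467 + 0.0302) = 0.9393

93.9 %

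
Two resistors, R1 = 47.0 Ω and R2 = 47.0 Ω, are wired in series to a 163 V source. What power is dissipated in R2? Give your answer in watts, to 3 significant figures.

Every series element carries the same I. Get I from the total resistance, then P = I² × R2.
R_total = 47.0 + 47.0 = 94.00 Ω
I = V / R_total = 163 / 94.00 = 1.734 A
P_R2 = I² × R2 = (1.734)² × 47.0 = 141.3 W

141 W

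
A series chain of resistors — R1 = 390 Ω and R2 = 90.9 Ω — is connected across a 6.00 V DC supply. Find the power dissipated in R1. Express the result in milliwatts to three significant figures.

60.7 mW

Series elements share the same current, so find I first, then use P = I²R.
R_total = 390 + 90.9 = 480.9 Ω
I = V / R_total = 6.00 / 480.9 = 0.01248 A
P_R1 = I² × R1 = (0.01248)² × 390 = 0.06071 W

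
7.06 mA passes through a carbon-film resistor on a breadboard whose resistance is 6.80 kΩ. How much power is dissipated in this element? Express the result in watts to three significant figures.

0.339 W

Knowing I and R, the power is just I²R — no need to find V first.
P = (0.007060 A)² × 6800 Ω = 0.3389 W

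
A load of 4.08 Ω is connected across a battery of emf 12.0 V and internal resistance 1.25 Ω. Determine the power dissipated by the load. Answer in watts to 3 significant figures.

With r and R in series, I = ε/(r+R); the load dissipates I²R.
I = ε / (r + R) = 12.0 / (1.25 + 4.08) = 2.251 A
P_load = I² R = (2.251)² × 4.08 = 20.68 W

20.7 W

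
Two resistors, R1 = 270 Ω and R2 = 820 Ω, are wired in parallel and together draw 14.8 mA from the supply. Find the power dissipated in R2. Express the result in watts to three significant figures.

0.0110 W

The branches share the same voltage, but only the total current is given — find V from the equivalent resistance first.
1/R_eq = 1/270 + 1/820 ⇒ R_eq = 203.1 Ω
V = I_total × R_eq = 0.01480 × 203.1 = 3.006 V
P_R2 = V² / R2 = (3.006)² / 820 = 0.01102 W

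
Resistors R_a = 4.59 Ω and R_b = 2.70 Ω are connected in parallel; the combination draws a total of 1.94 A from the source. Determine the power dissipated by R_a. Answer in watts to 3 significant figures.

2.37 W

We need the common branch voltage; get it from I_total × R_eq, then P = V²/R for the branch.
1/R_eq = 1/4.59 + 1/2.70 ⇒ R_eq = 1.700 Ω
V = I_total × R_eq = 1.940 × 1.700 = 3.298 V
P_R_a = V² / R_a = (3.298)² / 4.59 = 2.370 W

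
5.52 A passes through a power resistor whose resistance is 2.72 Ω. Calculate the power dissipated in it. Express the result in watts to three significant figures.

82.9 W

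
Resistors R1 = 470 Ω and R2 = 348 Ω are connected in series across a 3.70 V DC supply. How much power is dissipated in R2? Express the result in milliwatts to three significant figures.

Every series element carries the same I. Get I from the total resistance, then P = I² × R2.
R_total = 470 + 348 = 818.0 Ω
I = V / R_total = 3.70 / 818.0 = 0.004523 A
P_R2 = I² × R2 = (0.004523)² × 348 = 0.007120 W

7.12 mW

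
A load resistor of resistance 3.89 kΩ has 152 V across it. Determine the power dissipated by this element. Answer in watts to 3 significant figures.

5.94 W

We know the drop across the element and its resistance — P = V²/R, one step.
P = (152 V)² / 3890 Ω = 5.939 W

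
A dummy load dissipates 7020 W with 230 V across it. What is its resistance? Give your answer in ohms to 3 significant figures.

7.54 Ω

From P = V I = I²R = V²/R, with the two given quantities we get R = V² / P.
R = (230)² / 7020 = 7.536 Ω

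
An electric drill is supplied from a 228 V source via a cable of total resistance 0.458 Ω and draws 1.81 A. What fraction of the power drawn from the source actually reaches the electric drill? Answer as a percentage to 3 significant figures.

99.6 %

The cable carries the full 1.81 A.
P_line = I² R_line = (1.810)² × 0.458 = 1.500 W
P_source = V I = 228 × 1.810 = 412.7 W; P_load = 411.2 W
η = P_load / P_source = 411.2 / 412.7 = 0.9964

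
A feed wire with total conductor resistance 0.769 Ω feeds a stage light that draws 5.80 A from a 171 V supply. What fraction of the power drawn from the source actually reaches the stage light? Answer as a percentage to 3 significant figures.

The feed wire carries the full 5.80 A.
P_line = I² R_line = (5.800)² × 0.769 = 25.87 W
P_source = V I = 171 × 5.800 = 991.8 W; P_load = 965.9 W
η = P_load / P_source = 965.9 / 991.8 = 0.9739

97.4 %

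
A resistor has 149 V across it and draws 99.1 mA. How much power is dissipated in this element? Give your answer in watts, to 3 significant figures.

Since both terminal voltage and current are stated, P = V I gives the power in one step.
P = 149 V × 0.09910 A = 14.77 W

14.8 W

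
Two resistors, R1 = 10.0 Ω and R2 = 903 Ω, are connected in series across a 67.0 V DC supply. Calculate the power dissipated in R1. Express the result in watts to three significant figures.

0.0539 W

The current is common to all series resistors; compute it, then apply P = I²R for the target.
R_total = 10.0 + 903 = 913.0 Ω
I = V / R_total = 67.0 / 913.0 = 0.07338 A
P_R1 = I² × R1 = (0.07338)² × 10.0 = 0.05385 W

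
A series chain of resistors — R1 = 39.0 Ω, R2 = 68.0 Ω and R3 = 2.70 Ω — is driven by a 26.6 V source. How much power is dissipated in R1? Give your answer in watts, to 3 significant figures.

2.29 W

Series elements share the same current, so find I first, then use P = I²R.
R_total = 39.0 + 68.0 + 2.70 = 109.7 Ω
I = V / R_total = 26.6 / 109.7 = 0.2425 A
P_R1 = I² × R1 = (0.2425)² × 39.0 = 2.293 W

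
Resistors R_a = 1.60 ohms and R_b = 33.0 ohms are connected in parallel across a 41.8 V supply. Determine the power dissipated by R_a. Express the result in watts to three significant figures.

1090 W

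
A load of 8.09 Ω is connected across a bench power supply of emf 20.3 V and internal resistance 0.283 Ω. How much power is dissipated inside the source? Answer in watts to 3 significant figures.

The source's internal resistance is just another series element carrying I; its dissipation is I²r.
I = ε / (r + R) = 20.3 / (0.283 + 8.09) = 2.424 A
P_int = I² r = (2.424)² × 0.283 = 1.663 W

1.66 W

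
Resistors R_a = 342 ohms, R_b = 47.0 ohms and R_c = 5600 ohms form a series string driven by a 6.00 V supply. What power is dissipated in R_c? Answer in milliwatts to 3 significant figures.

5.62 mW

Every series element carries the same I. Get I from the total resistance, then P = I² × R_c.
R_total = 342 + 47.0 + 5600 = 5989 Ω
I = V / R_total = 6.00 / 5989 = 0.001002 A
P_R_c = I² × R_c = (0.001002)² × 5600 = 0.005621 W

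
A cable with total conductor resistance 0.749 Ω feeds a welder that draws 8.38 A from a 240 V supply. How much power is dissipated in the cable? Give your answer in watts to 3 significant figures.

52.6 W

Line loss is just I²R for the cable — we know both I and R_line directly.
The cable carries the full 8.38 A.
P_line = I² R_line = (8.380)² × 0.749 = 52.60 W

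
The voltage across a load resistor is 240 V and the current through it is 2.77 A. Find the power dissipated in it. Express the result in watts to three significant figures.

665 W

V and I are known directly — P = V I, no intermediate step needed.
P = 240 V × 2.770 A = 664.8 W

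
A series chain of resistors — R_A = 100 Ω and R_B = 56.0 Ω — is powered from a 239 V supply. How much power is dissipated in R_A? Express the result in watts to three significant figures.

Since the resistors are in series they all carry the loop current I = V/R_total; the power in any one is I²R.
R_total = 100 + 56.0 = 156.0 Ω
I = V / R_total = 239 / 156.0 = 1.532 A
P_R_A = I² × R_A = (1.532)² × 100 = 234.7 W

235 W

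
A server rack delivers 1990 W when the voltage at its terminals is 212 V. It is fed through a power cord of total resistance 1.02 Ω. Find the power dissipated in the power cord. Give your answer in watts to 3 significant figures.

The power cord and load are in series, so the same current flows in both; the loss is I²R_line.
I = P / V = 1990 / 212 = 9.387 A through the power cord.
P_line = I² R_line = (9.387)² × 1.02 = 89.87 W

89.9 W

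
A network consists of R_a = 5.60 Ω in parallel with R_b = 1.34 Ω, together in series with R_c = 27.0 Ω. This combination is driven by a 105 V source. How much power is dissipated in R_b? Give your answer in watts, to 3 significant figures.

Collapse the R_a‖R_b pair into one equivalent R_p; then R_p and R_c form a series string.
R_p = (5.60×1.34)/(5.60+1.34) = 1.081 Ω
R_total = R_p + 27.0 = 1.081 + 27.0 = 28.08 Ω
I = V / R_total = 105 / 28.08 = 3.739 A
Voltage across the parallel pair: V_p = I × R_p = 3.739 × 1.081 = 4.043 V
Use P = V²/R for R_b with V = V_p.
P_R_b = (4.043)² / 1.34 = 12.20 W

12.2 W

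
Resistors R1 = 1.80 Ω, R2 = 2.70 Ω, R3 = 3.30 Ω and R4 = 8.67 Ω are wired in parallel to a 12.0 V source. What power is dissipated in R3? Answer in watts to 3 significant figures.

R3 sits directly across the source, so P = V²/R with V = 12.0 V.
P_R3 = V² / R3 = (12.0)² / 3.30 Ω = 43.64 W

43.6 W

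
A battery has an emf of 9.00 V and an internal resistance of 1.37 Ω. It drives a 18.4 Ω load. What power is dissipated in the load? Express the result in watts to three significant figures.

With r and R in series, I = ε/(r+R); the load dissipates I²R.
I = ε / (r + R) = 9.00 / (1.37 + 18.4) = 0.4552 A
P_load = I² R = (0.4552)² × 18.4 = 3.813 W

3.81 W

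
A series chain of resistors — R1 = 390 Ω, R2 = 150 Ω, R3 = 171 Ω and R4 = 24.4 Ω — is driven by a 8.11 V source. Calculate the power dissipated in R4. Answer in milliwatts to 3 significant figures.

2.97 mW

The current is common to all series resistors; compute it, then apply P = I²R for the target.
R_total = 390 + 150 + 171 + 24.4 = 735.4 Ω
I = V / R_total = 8.11 / 735.4 = 0.01103 A
P_R4 = I² × R4 = (0.01103)² × 24.4 = 0.002967 W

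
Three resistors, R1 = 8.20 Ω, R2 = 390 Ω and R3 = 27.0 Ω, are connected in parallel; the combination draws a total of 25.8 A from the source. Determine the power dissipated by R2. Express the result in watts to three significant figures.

The branches share the same voltage, but only the total current is given — find V from the equivalent resistance first.
1/R_eq = 1/8.20 + 1/390 + 1/27.0 ⇒ R_eq = 6.190 Ω
V = I_total × R_eq = 25.80 × 6.190 = 159.7 V
P_R2 = V² / R2 = (159.7)² / 390 = 65.40 W

65.4 W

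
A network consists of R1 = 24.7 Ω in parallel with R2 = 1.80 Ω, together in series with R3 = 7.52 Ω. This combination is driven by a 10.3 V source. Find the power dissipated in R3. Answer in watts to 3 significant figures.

9.43 W

Reduce the parallel combination to a single R_p; the circuit then becomes R_p in series with the remaining resistor.
R_p = (24.7×1.80)/(24.7+1.80) = 1.678 Ω
R_total = R_p + 7.52 = 1.678 + 7.52 = 9.198 Ω
I = V / R_total = 10.3 / 9.198 = 1.120 A
All the supply current flows through R3; use P = I²R3.
P_R3 = (1.120)² × 7.52 = 9.430 W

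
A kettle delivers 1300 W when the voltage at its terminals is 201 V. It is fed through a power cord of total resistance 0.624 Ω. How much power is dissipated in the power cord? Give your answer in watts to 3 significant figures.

The power cord and load are in series, so the same current flows in both; the loss is I²R_line.
I = P / V = 1300 / 201 = 6.468 A through the power cord.
P_line = I² R_line = (6.468)² × 0.624 = 26.10 W

26.1 W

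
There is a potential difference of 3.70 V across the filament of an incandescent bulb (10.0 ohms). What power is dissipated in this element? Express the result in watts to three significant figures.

With V across and R both known, P = V²/R gives the dissipation directly.
P = (3.70 V)² / 10.0 Ω = 1.369 W

1.37 W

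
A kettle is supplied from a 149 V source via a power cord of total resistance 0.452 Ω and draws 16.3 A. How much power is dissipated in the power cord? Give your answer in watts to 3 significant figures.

The power cord is a series resistance carrying the load current; its dissipation is I²R_line.
The power cord carries the full 16.3 A.
P_line = I² R_line = (16.30)² × 0.452 = 120.1 W

120 W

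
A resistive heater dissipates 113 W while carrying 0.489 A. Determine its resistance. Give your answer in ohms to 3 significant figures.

473 Ω

From P = V I = I²R = V²/R, with the two given quantities we get R = P / I².
R = 113 / (0.4890)² = 472.6 Ω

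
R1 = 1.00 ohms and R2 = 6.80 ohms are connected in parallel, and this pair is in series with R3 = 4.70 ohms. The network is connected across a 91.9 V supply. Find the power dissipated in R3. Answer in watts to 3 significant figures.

Collapse the R1‖R2 pair into one equivalent R_p; then R_p and R3 form a series string.
R_p = (1.00×6.80)/(1.00+6.80) = 0.8718 Ω
R_total = R_p + 4.70 = 0.8718 + 4.70 = 5.572 Ω
I = V / R_total = 91.9 / 5.572 = 16.49 A
All the supply current flows through R3; use P = I²R3.
P_R3 = (16.49)² × 4.70 = 1279 W

1280 W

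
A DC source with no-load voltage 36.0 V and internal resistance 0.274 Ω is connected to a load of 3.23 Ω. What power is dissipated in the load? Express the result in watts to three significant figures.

Load and internal resistance form a series loop — compute the loop current, then the load power via I²R.
I = ε / (r + R) = 36.0 / (0.274 + 3.23) = 10.27 A
P_load = I² R = (10.27)² × 3.23 = 340.9 W

341 W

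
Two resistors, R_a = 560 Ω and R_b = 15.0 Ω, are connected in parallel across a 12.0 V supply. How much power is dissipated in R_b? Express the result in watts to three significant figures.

9.60 W

Every branch has 12.0 V across it, so for R_b the power is simply V²/R.
P_R_b = V² / R_b = (12.0)² / 15.0 Ω = 9.600 W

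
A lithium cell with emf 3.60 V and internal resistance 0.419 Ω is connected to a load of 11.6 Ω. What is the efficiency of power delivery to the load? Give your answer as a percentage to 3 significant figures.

96.5 %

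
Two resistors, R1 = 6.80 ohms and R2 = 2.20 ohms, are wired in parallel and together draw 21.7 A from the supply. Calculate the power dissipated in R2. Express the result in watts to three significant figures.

591 W

Parallel branches share V, not I — compute V via R_eq, then use V²/R for the target branch.
1/R_eq = 1/6.80 + 1/2.20 ⇒ R_eq = 1.662 Ω
V = I_total × R_eq = 21.70 × 1.662 = 36.07 V
P_R2 = V² / R2 = (36.07)² / 2.20 = 591.4 W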